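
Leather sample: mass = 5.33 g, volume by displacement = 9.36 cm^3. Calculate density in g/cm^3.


0.569 g/cm^3

Density = mass / volume
Density = 5.33 / 9.36 = 0.569 g/cm^3


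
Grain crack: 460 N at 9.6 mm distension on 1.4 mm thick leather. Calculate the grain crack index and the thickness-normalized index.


Crack index = 47.9 N/mm
Normalized index = 34.2 N/mm per mm

Crack index = 460 / 9.6 = 47.9 N/mm
Normalized = 47.9 / 1.4 = 34.2 N/mm per mm


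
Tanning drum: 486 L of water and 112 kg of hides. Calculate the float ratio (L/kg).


4.3


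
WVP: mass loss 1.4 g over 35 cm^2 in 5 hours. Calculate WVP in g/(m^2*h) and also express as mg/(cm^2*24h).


WVP = 80.00 g/(m^2*h)
Daily rate = 192.00 mg/(cm^2*24h)

WVP = 1.4 / (35 x 5) x 10000 = 80.00 g/(m^2*h)
Mass loss in mg = 1.4 x 1000 = 1400 mg
Per cm^2 per 24h in mg: 1400 x 24 / (35 x 5) = 33600 / 175 = 192.00 mg/(cm^2*24h)


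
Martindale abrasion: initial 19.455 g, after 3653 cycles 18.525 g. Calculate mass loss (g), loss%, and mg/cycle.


Mass loss = 0.930 g
Loss = 4.78%
Rate = 0.255 mg/cycle


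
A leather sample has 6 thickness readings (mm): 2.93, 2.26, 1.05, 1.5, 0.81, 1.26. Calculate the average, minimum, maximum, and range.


Average = 1.64 mm
Min = 0.81 mm
Max = 2.93 mm
Range = 2.12 mm

Sum = 9.81
Average = 9.81 / 6 = 1.64 mm
Minimum = 0.81 mm
Maximum = 2.93 mm
Range = 2.93 - 0.81 = 2.12 mm


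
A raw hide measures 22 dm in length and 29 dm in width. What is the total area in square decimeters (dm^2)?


Area = length x width
Area = 22 x 29 = 638 dm^2


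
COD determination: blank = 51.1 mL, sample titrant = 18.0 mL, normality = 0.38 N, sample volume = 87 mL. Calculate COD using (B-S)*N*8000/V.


1156.6 mg/L

COD = (51.1 - 18.0) x 0.38 x 8000 / 87
COD = 33.1 x 0.38 x 8000 / 87
COD = 1156.6 mg/L


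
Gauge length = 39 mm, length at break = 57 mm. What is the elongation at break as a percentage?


Extension = 57 - 39 = 18 mm
Elongation = 18 / 39 x 100 = 46.2%


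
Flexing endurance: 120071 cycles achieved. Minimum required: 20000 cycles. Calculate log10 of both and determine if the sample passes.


log10(120071) = 5.08
log10(20000) = 4.30
Passes: Yes


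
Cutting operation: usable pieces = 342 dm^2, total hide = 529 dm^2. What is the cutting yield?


64.7%


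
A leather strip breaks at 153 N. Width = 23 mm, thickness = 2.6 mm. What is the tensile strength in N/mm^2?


2.56 N/mm^2

Cross-sectional area = 23 x 2.6 = 59.8 mm^2
Tensile strength = 153 / 59.8 = 2.56 N/mm^2


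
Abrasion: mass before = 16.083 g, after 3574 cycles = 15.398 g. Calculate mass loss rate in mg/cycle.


0.192 mg/cycle


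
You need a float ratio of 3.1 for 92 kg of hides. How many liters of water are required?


285.2 L


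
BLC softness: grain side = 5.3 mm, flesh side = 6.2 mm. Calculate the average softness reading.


Average = (5.3 + 6.2) / 2
Average = 5.75 mm


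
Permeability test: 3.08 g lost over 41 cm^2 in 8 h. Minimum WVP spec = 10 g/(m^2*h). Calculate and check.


WVP = 3.08 / (41 x 8) x 10000 = 93.90 g/(m^2*h)
Minimum: 10 g/(m^2*h)
Meets spec: Yes


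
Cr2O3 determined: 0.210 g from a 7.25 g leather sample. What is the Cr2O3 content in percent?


2.90%


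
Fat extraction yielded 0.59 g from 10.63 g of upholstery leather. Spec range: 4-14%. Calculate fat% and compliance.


Fat% = 0.59 / 10.63 x 100 = 5.6%
Spec range: 4-14%
Compliant: Yes


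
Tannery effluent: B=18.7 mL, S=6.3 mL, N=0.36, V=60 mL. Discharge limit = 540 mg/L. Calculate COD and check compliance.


COD = (18.7 - 6.3) x 0.36 x 8000 / 60 = 595.2 mg/L
Limit: 540 mg/L
Compliant: No


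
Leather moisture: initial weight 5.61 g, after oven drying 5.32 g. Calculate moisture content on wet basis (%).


Moisture = 5.61 - 5.32 = 0.29 g
MC = 0.29 / 5.61 x 100 = 5.2%


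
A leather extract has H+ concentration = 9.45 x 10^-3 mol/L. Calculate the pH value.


pH = -log10[H+]
pH = -log10(9.45 x 10^-3) = 2.02


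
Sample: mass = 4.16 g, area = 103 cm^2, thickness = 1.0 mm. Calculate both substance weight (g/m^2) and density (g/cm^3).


SW = 4.16 / 103 x 10000 = 403.9 g/m^2
Volume = 103 x 1.0 / 10 = 10.30 cm^3
Density = 4.16 / 10.30 = 0.404 g/cm^3


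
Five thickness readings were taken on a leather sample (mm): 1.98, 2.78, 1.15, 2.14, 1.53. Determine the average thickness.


1.92 mm

Sum = 1.98 + 2.78 + 1.15 + 2.14 + 1.53 = 9.58
Average = 9.58 / 5 = 1.92 mm


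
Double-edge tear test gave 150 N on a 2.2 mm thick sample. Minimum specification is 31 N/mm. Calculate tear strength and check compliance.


Tear strength = 150 / 2.2 = 68.2 N/mm
Required minimum = 31 N/mm
Compliant: Yes


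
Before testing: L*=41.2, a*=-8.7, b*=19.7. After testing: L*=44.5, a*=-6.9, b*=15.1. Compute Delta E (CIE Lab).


dL = 44.5 - 41.2 = 3.3
da = -6.9 - (-8.7) = 1.8
db = 15.1 - 19.7 = -4.6
dE = sqrt((3.3)^2 + (1.8)^2 + (-4.6)^2) = 5.94


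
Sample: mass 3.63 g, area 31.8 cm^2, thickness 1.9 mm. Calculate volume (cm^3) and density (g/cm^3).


Volume = 6.042 cm^3
Density = 0.601 g/cm^3

Thickness in cm = 1.9 / 10 = 0.19 cm
Volume = 31.8 x 0.19 = 6.042 cm^3
Density = 3.63 / 6.042 = 0.601 g/cm^3


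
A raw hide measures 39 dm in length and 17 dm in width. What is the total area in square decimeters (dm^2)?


Area = length x width
Area = 39 x 17 = 663 dm^2


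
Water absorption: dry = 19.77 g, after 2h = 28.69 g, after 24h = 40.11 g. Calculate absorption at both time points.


WA (2h) = (28.69 - 19.77) / 19.77 x 100 = 45.1%
WA (24h) = (40.11 - 19.77) / 19.77 x 100 = 102.9%


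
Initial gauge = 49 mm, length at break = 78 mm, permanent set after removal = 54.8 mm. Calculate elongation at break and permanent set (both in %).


Elongation at break = (78 - 49) / 49 x 100 = 59.2%
Permanent set = (54.8 - 49) / 49 x 100 = 11.8%


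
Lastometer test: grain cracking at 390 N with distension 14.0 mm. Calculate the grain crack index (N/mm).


27.9 N/mm

Grain crack index = force / distension
Index = 390 / 14.0 = 27.9 N/mm


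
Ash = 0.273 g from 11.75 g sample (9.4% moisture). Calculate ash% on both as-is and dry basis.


As-is ash% = 0.273 / 11.75 x 100 = 2.32%
Dry mass = 11.75 x (100 - 9.4) / 100 = 10.6455 g
Dry-basis ash% = 0.273 / 10.6455 x 100 = 2.56%


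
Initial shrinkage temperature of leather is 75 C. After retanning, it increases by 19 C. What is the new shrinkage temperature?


New Ts = 75 + 19 = 94 C


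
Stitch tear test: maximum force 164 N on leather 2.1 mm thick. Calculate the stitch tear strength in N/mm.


Stitch tear strength = force / thickness
STS = 164 / 2.1 = 78.1 N/mm


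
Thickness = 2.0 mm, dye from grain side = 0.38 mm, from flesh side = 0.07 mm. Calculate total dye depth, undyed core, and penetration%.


Total dyed = 0.38 + 0.07 = 0.45 mm
Undyed core = 2.0 - 0.45 = 1.55 mm
Penetration = 0.45 / 2.0 x 100 = 22.5%


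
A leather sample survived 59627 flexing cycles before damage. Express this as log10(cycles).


4.78

log10(59627) = 4.78


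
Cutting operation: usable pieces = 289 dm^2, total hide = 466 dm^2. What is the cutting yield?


Yield = usable / total x 100
Yield = 289 / 466 x 100 = 62.0%


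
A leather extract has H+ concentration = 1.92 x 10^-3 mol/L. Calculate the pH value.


pH = -log10[H+]
pH = -log10(1.92 x 10^-3) = 2.72


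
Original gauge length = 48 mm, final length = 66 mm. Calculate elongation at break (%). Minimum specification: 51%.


Extension = 66 - 48 = 18 mm
Elongation = 18 / 48 x 100 = 37.5%
Minimum required: 51%
Meets specification: No


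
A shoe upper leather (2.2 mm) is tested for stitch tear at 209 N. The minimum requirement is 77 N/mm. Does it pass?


STS = 95.0 N/mm
Passes: Yes


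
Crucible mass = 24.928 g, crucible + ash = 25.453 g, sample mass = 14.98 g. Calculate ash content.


Ash mass = 25.453 - 24.928 = 0.525 g
Ash% = 0.525 / 14.98 x 100 = 3.50%


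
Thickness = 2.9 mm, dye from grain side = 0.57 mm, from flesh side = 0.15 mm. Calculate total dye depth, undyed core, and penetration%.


Total dyed = 0.72 mm
Undyed core = 2.18 mm
Penetration = 24.8%

Total dyed = 0.57 + 0.15 = 0.72 mm
Undyed core = 2.9 - 0.72 = 2.18 mm
Penetration = 0.72 / 2.9 x 100 = 24.8%


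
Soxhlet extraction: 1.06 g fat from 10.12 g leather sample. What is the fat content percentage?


Fat content = 1.06 / 10.12 x 100
Fat = 10.5%


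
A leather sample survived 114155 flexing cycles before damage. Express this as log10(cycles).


5.06


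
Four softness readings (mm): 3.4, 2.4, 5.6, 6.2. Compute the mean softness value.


Sum = 3.4 + 2.4 + 5.6 + 6.2
Mean = 17.6 / 4 = 4.40 mm


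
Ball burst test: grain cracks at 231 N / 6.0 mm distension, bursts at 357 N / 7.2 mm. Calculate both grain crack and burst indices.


Crack index = 231 / 6.0 = 38.5 N/mm
Burst index = 357 / 7.2 = 49.6 N/mm


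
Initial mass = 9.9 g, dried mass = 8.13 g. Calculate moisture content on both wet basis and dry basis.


Wet basis = 17.9%
Dry basis = 21.8%

Moisture lost = 9.9 - 8.13 = 1.77 g
Wet basis MC = 1.77 / 9.9 x 100 = 17.9%
Dry basis MC = 1.77 / 8.13 x 100 = 21.8%


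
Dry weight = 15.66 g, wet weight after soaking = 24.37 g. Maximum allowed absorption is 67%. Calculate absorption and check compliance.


WA = (24.37 - 15.66) / 15.66 x 100 = 55.6%
Maximum allowed: 67%
Compliant: Yes


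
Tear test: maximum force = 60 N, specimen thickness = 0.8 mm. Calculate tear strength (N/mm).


75.0 N/mm

Tear strength = force / thickness
Tear = 60 / 0.8 = 75.0 N/mm


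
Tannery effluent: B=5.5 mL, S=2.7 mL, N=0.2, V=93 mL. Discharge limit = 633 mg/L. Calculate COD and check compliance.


COD = (5.5 - 2.7) x 0.2 x 8000 / 93 = 48.2 mg/L
Limit: 633 mg/L
Compliant: Yes


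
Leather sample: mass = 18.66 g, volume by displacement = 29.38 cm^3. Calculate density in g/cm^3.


0.635 g/cm^3

Density = mass / volume
Density = 18.66 / 29.38 = 0.635 g/cm^3


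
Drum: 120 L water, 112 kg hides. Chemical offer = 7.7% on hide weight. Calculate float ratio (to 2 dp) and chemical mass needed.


Float ratio = 1.07
Chemical needed = 8.624 kg


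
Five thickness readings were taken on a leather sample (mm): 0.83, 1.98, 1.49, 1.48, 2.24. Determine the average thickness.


Sum = 0.83 + 1.98 + 1.49 + 1.48 + 2.24 = 8.02
Average = 8.02 / 5 = 1.60 mm


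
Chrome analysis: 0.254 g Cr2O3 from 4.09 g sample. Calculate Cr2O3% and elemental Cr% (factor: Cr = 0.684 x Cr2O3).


Cr2O3% = 0.254 / 4.09 x 100 = 6.21%
Cr% = 6.21 x 0.684 = 4.25%


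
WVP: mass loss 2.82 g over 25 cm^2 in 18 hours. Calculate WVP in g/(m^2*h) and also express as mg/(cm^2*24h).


WVP = 2.82 / (25 x 18) x 10000 = 62.67 g/(m^2*h)
Mass loss in mg = 2.82 x 1000 = 2820 mg
Per cm^2 per 24h in mg: 2820 x 24 / (25 x 18) = 67680 / 450 = 150.40 mg/(cm^2*24h)


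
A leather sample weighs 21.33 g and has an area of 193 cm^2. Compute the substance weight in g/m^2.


Substance weight = mass / area x 10000
SW = 21.33 / 193 x 10000
SW = 1105.2 g/m^2


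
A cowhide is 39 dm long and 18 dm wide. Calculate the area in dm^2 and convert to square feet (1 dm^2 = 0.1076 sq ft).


702 dm^2
75.54 sq ft

Area = 39 x 18 = 702 dm^2
Conversion: 702 x 0.1076 = 75.54 sq ft


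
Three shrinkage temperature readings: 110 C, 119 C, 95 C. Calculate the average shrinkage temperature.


108.0 C

Average = (110 + 119 + 95) / 3
Average = 324 / 3 = 108.0 C


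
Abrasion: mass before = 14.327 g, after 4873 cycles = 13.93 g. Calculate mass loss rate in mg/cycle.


Mass loss = 14.327 - 13.93 = 0.397 g
Rate = 0.397 / 4873 x 1000 = 0.081 mg/cycle


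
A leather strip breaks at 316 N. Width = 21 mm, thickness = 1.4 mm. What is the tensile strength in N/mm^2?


10.75 N/mm^2

Cross-sectional area = 21 x 1.4 = 29.4 mm^2
Tensile strength = 316 / 29.4 = 10.75 N/mm^2


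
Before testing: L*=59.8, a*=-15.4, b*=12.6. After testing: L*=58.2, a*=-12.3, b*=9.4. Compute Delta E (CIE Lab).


dL = 58.2 - 59.8 = -1.6
da = -12.3 - (-15.4) = 3.1
db = 9.4 - 12.6 = -3.2
dE = sqrt((-1.6)^2 + (3.1)^2 + (-3.2)^2) = 4.73


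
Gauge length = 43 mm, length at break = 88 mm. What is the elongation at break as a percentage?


Extension = 88 - 43 = 45 mm
Elongation = 45 / 43 x 100 = 104.7%


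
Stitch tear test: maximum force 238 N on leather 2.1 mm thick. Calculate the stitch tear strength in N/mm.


Stitch tear strength = force / thickness
STS = 238 / 2.1 = 113.3 N/mm


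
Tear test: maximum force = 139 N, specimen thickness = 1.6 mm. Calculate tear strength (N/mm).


86.9 N/mm

Tear strength = force / thickness
Tear = 139 / 1.6 = 86.9 N/mm


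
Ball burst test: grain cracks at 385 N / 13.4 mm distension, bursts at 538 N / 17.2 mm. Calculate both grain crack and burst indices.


Crack index = 28.7 N/mm
Burst index = 31.3 N/mm

Crack index = 385 / 13.4 = 28.7 N/mm
Burst index = 538 / 17.2 = 31.3 N/mm


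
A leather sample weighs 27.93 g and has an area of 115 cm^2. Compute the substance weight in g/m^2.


2428.7 g/m^2

Substance weight = mass / area x 10000
SW = 27.93 / 115 x 10000
SW = 2428.7 g/m^2


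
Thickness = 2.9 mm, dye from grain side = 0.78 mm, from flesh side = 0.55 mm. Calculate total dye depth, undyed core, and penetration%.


Total dyed = 1.33 mm
Undyed core = 1.57 mm
Penetration = 45.9%


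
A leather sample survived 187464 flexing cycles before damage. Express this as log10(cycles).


5.27


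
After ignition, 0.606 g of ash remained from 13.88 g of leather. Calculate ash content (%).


4.37%

Ash% = 0.606 / 13.88 x 100
Ash% = 4.37%


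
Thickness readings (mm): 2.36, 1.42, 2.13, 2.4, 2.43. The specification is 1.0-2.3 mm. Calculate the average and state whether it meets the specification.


Sum = 10.74
Average = 10.74 / 5 = 2.15 mm
Specification range: 1.0 to 2.3 mm
Within spec: Yes


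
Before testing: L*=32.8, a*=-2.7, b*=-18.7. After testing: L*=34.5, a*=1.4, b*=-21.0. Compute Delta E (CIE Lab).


dL = 34.5 - 32.8 = 1.7
da = 1.4 - (-2.7) = 4.1
db = -21.0 - (-18.7) = -2.3
dE = sqrt((1.7)^2 + (4.1)^2 + (-2.3)^2) = 5.00


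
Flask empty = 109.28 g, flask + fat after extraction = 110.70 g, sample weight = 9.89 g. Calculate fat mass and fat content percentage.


Fat mass = 1.42 g
Fat content = 14.4%

Fat mass = 110.70 - 109.28 = 1.42 g
Fat% = 1.42 / 9.89 x 100 = 14.4%


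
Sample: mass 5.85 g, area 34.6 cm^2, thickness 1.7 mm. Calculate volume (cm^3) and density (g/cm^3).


Volume = 5.882 cm^3
Density = 0.995 g/cm^3


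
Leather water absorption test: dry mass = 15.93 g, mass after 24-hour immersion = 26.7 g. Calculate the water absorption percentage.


67.6%

Water absorbed = 26.7 - 15.93 = 10.77 g
WA% = 10.77 / 15.93 x 100 = 67.6%


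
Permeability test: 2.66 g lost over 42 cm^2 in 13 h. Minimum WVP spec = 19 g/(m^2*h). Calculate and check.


WVP = 48.72 g/(m^2*h)
Meets specification: Yes

WVP = 2.66 / (42 x 13) x 10000 = 48.72 g/(m^2*h)
Minimum: 19 g/(m^2*h)
Meets spec: Yes


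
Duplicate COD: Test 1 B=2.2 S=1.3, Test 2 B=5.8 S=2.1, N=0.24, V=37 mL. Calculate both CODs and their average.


COD1 = 46.7 mg/L
COD2 = 192.0 mg/L
Average = 119.4 mg/L


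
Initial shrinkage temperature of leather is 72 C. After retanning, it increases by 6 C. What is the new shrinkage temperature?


78 C


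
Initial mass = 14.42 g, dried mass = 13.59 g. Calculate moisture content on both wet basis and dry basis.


Wet basis = 5.8%
Dry basis = 6.1%


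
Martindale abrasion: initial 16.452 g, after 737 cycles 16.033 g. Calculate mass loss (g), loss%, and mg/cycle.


Mass loss = 0.419 g
Loss = 2.55%
Rate = 0.569 mg/cycle

Loss = 16.452 - 16.033 = 0.419 g
Loss% = 0.419 / 16.452 x 100 = 2.55%
Rate = 0.419 / 737 x 1000 = 0.569 mg/cycle


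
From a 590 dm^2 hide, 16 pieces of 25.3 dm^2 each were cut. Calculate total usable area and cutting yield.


Usable area = 404.8 dm^2
Yield = 68.6%


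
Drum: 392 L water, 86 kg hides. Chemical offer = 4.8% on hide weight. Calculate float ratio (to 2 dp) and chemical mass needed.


Float ratio = 4.56
Chemical needed = 4.128 kg

Float ratio = 392 / 86 = 4.56
Chemical = 86 x 4.8 / 100 = 4.128 kg


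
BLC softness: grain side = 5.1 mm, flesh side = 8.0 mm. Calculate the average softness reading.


Average = (5.1 + 8.0) / 2
Average = 6.55 mm


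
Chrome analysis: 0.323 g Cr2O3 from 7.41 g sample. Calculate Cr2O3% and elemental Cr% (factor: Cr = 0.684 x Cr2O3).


Cr2O3 = 4.36%
Cr = 2.98%

Cr2O3% = 0.323 / 7.41 x 100 = 4.36%
Cr% = 4.36 x 0.684 = 2.98%


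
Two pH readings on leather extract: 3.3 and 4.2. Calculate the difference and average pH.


Difference = |3.3 - 4.2| = 0.9
Average = (3.3 + 4.2) / 2 = 3.75


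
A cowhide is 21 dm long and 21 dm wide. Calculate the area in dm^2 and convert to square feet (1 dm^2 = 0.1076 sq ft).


441 dm^2
47.45 sq ft

Area = 21 x 21 = 441 dm^2
Conversion: 441 x 0.1076 = 47.45 sq ft


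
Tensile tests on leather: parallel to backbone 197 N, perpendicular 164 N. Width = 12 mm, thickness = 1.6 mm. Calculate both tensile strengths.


Parallel = 10.26 N/mm^2
Perpendicular = 8.54 N/mm^2


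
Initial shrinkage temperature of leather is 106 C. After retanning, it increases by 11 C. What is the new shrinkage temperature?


New Ts = 106 + 11 = 117 C


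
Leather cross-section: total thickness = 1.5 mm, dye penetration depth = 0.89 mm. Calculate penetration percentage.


Penetration% = 0.89 / 1.5 x 100
Penetration = 59.3%


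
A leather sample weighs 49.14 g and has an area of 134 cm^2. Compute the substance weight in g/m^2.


Substance weight = mass / area x 10000
SW = 49.14 / 134 x 10000
SW = 3667.2 g/m^2


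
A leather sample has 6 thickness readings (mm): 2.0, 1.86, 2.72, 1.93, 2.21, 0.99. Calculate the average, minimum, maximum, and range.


Sum = 11.71
Average = 11.71 / 6 = 1.95 mm
Minimum = 0.99 mm
Maximum = 2.72 mm
Range = 2.72 - 0.99 = 1.73 mm


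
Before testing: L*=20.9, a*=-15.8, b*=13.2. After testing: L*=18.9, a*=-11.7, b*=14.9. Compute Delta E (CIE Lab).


dL = 18.9 - 20.9 = -2.0
da = -11.7 - (-15.8) = 4.1
db = 14.9 - 13.2 = 1.7
dE = sqrt((-2.0)^2 + (4.1)^2 + (1.7)^2) = 4.87


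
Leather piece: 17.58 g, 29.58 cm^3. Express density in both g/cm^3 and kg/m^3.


0.594 g/cm^3
594 kg/m^3

Density = 17.58 / 29.58 = 0.594 g/cm^3
Convert: 0.594 x 1000 = 594 kg/m^3


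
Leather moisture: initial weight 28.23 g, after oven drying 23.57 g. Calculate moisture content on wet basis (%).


Moisture = 28.23 - 23.57 = 4.66 g
MC = 4.66 / 28.23 x 100 = 16.5%


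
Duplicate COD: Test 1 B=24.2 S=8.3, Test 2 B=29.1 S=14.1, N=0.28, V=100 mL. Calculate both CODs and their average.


COD1 = 356.2 mg/L
COD2 = 336.0 mg/L
Average = 346.1 mg/L

COD1 = (24.2 - 8.3) x 0.28 x 8000 / 100 = 356.2 mg/L
COD2 = (29.1 - 14.1) x 0.28 x 8000 / 100 = 336.0 mg/L
Average = (356.2 + 336.0) / 2 = 346.1 mg/L


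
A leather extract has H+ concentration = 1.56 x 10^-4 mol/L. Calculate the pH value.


pH = 3.81

pH = -log10[H+]
pH = -log10(1.56 x 10^-4) = 3.81


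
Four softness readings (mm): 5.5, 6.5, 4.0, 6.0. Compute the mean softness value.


5.50 mm


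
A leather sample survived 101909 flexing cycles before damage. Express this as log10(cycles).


5.01

log10(101909) = 5.01


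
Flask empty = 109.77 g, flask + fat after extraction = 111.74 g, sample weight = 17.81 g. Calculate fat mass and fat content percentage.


Fat mass = 111.74 - 109.77 = 1.97 g
Fat% = 1.97 / 17.81 x 100 = 11.1%


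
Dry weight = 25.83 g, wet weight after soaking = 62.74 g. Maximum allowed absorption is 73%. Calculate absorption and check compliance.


Absorption = 142.9%
Compliant: No

WA = (62.74 - 25.83) / 25.83 x 100 = 142.9%
Maximum allowed: 73%
Compliant: No


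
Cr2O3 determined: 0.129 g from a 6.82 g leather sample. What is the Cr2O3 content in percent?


Cr2O3% = 0.129 / 6.82 x 100
Cr2O3% = 1.89%


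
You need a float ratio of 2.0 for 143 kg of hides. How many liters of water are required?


286.0 L


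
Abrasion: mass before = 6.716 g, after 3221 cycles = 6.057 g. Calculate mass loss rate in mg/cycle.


Mass loss = 6.716 - 6.057 = 0.659 g
Rate = 0.659 / 3221 x 1000 = 0.205 mg/cycle


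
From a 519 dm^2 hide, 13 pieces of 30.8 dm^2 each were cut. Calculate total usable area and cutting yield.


Total usable = 13 x 30.8 = 400.4 dm^2
Yield = 400.4 / 519 x 100 = 77.1%


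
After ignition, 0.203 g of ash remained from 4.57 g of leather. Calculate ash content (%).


Ash% = 0.203 / 4.57 x 100
Ash% = 4.44%


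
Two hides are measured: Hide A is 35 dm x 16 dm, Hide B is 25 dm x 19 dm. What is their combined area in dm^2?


1035 dm^2


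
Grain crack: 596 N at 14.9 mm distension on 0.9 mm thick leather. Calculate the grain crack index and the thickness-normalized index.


Crack index = 596 / 14.9 = 40.0 N/mm
Normalized = 40.0 / 0.9 = 44.4 N/mm per mm


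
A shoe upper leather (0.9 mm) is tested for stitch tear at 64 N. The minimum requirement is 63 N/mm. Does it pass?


STS = 71.1 N/mm
Passes: Yes


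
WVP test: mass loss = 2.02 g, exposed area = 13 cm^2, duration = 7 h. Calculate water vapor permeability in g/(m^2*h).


221.98 g/(m^2*h)


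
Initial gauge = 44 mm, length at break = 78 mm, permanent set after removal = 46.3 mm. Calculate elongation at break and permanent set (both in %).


Elongation at break = (78 - 44) / 44 x 100 = 77.3%
Permanent set = (46.3 - 44) / 44 x 100 = 5.2%


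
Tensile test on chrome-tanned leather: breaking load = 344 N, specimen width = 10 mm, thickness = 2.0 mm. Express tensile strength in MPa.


Cross-section = 10 x 2.0 = 20.0 mm^2
TS = 344 / 20.0 = 17.20 MPa
(1 N/mm^2 = 1 MPa)


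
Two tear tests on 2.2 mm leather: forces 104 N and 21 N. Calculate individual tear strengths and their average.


Tear 1 = 47.3 N/mm
Tear 2 = 9.5 N/mm
Average = 28.4 N/mm

Tear 1 = 104 / 2.2 = 47.3 N/mm
Tear 2 = 21 / 2.2 = 9.5 N/mm
Average = (47.3 + 9.5) / 2 = 28.4 N/mm


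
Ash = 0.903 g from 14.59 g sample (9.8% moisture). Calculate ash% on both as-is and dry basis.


As-is ash = 6.19%
Dry-basis ash = 6.86%


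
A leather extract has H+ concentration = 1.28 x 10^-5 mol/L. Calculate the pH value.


pH = -log10[H+]
pH = -log10(1.28 x 10^-5) = 4.89


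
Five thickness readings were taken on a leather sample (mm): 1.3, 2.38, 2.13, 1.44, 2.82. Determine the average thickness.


2.01 mm

Sum = 1.3 + 2.38 + 2.13 + 1.44 + 2.82 = 10.07
Average = 10.07 / 5 = 2.01 mm


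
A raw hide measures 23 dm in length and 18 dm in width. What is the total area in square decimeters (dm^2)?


414 dm^2

Area = length x width
Area = 23 x 18 = 414 dm^2


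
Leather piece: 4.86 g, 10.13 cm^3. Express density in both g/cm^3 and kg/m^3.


0.480 g/cm^3
480 kg/m^3

Density = 4.86 / 10.13 = 0.480 g/cm^3
Convert: 0.480 x 1000 = 480 kg/m^3


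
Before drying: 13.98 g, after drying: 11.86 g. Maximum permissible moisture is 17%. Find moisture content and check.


Moisture content = 15.2%
Acceptable: Yes

MC = (13.98 - 11.86) / 13.98 x 100 = 15.2%
Maximum: 17%
Acceptable: Yes


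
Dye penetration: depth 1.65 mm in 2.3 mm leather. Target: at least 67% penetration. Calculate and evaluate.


Penetration = 1.65 / 2.3 x 100 = 71.7%
Target: 67%
Meets target: Yes


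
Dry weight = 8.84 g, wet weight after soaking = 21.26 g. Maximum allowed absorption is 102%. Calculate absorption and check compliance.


Absorption = 140.5%
Compliant: No

WA = (21.26 - 8.84) / 8.84 x 100 = 140.5%
Maximum allowed: 102%
Compliant: No


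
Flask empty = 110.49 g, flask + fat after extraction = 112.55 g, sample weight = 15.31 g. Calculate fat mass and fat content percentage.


Fat mass = 112.55 - 110.49 = 2.06 g
Fat% = 2.06 / 15.31 x 100 = 13.5%


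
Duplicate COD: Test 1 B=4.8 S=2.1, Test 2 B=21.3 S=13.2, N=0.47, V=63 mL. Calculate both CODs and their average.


COD1 = 161.1 mg/L
COD2 = 483.4 mg/L
Average = 322.3 mg/L

COD1 = (4.8 - 2.1) x 0.47 x 8000 / 63 = 161.1 mg/L
COD2 = (21.3 - 13.2) x 0.47 x 8000 / 63 = 483.4 mg/L
Average = (161.1 + 483.4) / 2 = 322.3 mg/L


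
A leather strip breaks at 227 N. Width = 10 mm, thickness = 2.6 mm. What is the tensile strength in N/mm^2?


8.73 N/mm^2

Cross-sectional area = 10 x 2.6 = 26.0 mm^2
Tensile strength = 227 / 26.0 = 8.73 N/mm^2


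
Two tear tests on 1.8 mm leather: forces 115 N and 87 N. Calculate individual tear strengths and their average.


Tear 1 = 115 / 1.8 = 63.9 N/mm
Tear 2 = 87 / 1.8 = 48.3 N/mm
Average = (63.9 + 48.3) / 2 = 56.1 N/mm


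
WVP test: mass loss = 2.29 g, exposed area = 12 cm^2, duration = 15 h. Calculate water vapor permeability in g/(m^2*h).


127.22 g/(m^2*h)

WVP = mass_loss / (area x time) x 10000
WVP = 2.29 / (12 x 15) x 10000
WVP = 2.29 / 180 x 10000 = 127.22 g/(m^2*h)


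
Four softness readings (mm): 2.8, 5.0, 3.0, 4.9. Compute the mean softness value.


3.93 mm


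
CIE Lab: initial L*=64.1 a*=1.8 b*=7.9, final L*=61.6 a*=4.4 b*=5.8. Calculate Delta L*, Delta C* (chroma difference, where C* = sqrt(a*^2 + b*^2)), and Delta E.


Delta L* = 61.6 - 64.1 = -2.5
C1* = sqrt((1.8)^2 + (7.9)^2) = 8.102
C2* = sqrt((4.4)^2 + (5.8)^2) = 7.280
Delta C* = 7.280 - 8.102 = -0.82
Delta E = sqrt((-2.5)^2 + (2.6)^2 + (-2.1)^2) = 4.17


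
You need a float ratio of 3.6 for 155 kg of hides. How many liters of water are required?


558.0 L


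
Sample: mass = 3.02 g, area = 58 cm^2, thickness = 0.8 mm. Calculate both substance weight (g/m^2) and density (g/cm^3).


SW = 3.02 / 58 x 10000 = 520.7 g/m^2
Volume = 58 x 0.8 / 10 = 4.64 cm^3
Density = 3.02 / 4.64 = 0.651 g/cm^3


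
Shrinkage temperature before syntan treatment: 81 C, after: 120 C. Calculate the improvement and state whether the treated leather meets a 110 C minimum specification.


Improvement = 120 - 81 = 39 C
Spec check: 120 C >= 110 C? Yes


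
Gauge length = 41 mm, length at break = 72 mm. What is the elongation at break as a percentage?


Extension = 72 - 41 = 31 mm
Elongation = 31 / 41 x 100 = 75.6%


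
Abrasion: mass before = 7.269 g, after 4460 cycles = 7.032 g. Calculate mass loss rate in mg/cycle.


Mass loss = 7.269 - 7.032 = 0.237 g
Rate = 0.237 / 4460 x 1000 = 0.053 mg/cycle


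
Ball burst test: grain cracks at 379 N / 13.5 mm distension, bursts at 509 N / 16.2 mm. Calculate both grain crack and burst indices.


Crack index = 28.1 N/mm
Burst index = 31.4 N/mm

Crack index = 379 / 13.5 = 28.1 N/mm
Burst index = 509 / 16.2 = 31.4 N/mm


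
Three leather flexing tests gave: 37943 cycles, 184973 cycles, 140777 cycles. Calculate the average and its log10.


Average = (37943 + 184973 + 140777) / 3 = 121231 cycles
log10(121231) = 5.08


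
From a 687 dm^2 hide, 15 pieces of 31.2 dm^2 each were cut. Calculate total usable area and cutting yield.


Total usable = 15 x 31.2 = 468.0 dm^2
Yield = 468.0 / 687 x 100 = 68.1%


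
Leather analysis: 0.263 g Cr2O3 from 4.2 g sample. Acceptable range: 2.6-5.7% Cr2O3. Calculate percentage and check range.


Cr2O3 = 6.26%
Within range: No

Cr2O3% = 0.263 / 4.2 x 100 = 6.26%
Acceptable range: 2.6 to 5.7%
Within range: No


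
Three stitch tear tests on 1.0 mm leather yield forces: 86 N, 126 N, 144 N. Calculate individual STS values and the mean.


STS1 = 86.0 N/mm
STS2 = 126.0 N/mm
STS3 = 144.0 N/mm
Mean = 118.7 N/mm

STS1 = 86 / 1.0 = 86.0 N/mm
STS2 = 126 / 1.0 = 126.0 N/mm
STS3 = 144 / 1.0 = 144.0 N/mm
Mean = (86.0 + 126.0 + 144.0) / 3 = 118.7 N/mm


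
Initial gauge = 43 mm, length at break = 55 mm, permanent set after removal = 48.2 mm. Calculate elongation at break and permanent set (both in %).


Elongation at break = (55 - 43) / 43 x 100 = 27.9%
Permanent set = (48.2 - 43) / 43 x 100 = 12.1%


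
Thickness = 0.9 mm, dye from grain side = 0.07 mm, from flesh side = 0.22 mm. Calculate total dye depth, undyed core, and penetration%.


Total dyed = 0.07 + 0.22 = 0.29 mm
Undyed core = 0.9 - 0.29 = 0.61 mm
Penetration = 0.29 / 0.9 x 100 = 32.2%


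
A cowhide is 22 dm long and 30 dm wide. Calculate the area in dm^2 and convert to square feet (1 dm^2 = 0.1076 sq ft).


660 dm^2
71.02 sq ft


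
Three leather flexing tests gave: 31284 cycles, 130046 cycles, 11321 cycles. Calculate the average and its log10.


Average = 57550 cycles
log10 = 4.76

Average = (31284 + 130046 + 11321) / 3 = 57550 cycles
log10(57550) = 4.76


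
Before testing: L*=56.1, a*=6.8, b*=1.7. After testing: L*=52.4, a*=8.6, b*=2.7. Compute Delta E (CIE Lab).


dL = 52.4 - 56.1 = -3.7
da = 8.6 - 6.8 = 1.8
db = 2.7 - 1.7 = 1.0
dE = sqrt((-3.7)^2 + (1.8)^2 + (1.0)^2) = 4.23


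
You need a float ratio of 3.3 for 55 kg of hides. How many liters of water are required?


181.5 L

Water = hide weight x target ratio
Water = 55 x 3.3 = 181.5 L


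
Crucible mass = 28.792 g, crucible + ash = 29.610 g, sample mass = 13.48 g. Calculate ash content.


Ash mass = 0.818 g
Ash content = 6.07%


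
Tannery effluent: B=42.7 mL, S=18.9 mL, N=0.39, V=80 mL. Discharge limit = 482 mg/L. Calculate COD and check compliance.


COD = 928.2 mg/L
Compliant: No


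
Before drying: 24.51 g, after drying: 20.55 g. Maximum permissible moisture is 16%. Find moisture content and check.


MC = (24.51 - 20.55) / 24.51 x 100 = 16.2%
Maximum: 16%
Acceptable: No


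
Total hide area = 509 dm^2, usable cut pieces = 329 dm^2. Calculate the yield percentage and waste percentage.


Yield = 329 / 509 x 100 = 64.6%
Waste = 509 - 329 = 180 dm^2
Waste% = 100 - 64.6 = 35.4%


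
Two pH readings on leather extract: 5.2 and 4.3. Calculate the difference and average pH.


Difference = |5.2 - 4.3| = 0.9
Average = (5.2 + 4.3) / 2 = 4.75


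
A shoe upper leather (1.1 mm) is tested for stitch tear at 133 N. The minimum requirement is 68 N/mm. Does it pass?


STS = 120.9 N/mm
Passes: Yes

STS = 133 / 1.1 = 120.9 N/mm
Minimum required: 68 N/mm
Passes: Yes


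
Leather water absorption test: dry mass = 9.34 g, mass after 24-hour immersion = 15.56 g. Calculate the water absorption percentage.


Water absorbed = 15.56 - 9.34 = 6.22 g
WA% = 6.22 / 9.34 x 100 = 66.6%


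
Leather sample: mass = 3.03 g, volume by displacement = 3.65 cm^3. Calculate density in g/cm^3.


Density = mass / volume
Density = 3.03 / 3.65 = 0.830 g/cm^3


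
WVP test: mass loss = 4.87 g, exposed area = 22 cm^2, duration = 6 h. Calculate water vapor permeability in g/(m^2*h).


WVP = mass_loss / (area x time) x 10000
WVP = 4.87 / (22 x 6) x 10000
WVP = 4.87 / 132 x 10000 = 368.94 g/(m^2*h)


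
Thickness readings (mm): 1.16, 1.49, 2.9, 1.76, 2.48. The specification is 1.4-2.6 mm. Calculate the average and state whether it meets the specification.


Sum = 9.79
Average = 9.79 / 5 = 1.96 mm
Specification range: 1.4 to 2.6 mm
Within spec: Yes


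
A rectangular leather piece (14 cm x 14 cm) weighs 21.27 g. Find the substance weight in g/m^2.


Area = 14 x 14 = 196 cm^2
SW = 21.27 / 196 x 10000 = 1085.2 g/m^2


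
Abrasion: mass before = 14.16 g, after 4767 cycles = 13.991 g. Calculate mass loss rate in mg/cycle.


0.035 mg/cycle

Mass loss = 14.16 - 13.991 = 0.169 g
Rate = 0.169 / 4767 x 1000 = 0.035 mg/cycle


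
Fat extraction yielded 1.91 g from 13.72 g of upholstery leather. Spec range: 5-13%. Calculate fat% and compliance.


Fat% = 1.91 / 13.72 x 100 = 13.9%
Spec range: 5-13%
Compliant: No


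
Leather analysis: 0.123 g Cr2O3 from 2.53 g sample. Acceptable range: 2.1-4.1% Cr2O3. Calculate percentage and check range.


Cr2O3 = 4.86%
Within range: No


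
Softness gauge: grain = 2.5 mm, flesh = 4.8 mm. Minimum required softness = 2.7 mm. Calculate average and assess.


Average = (2.5 + 4.8) / 2 = 3.65 mm
Minimum = 2.7 mm
Meets requirement: Yes


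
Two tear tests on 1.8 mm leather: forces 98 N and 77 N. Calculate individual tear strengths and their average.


Tear 1 = 54.4 N/mm
Tear 2 = 42.8 N/mm
Average = 48.6 N/mm


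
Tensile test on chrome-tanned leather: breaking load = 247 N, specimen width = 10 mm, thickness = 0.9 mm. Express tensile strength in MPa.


Cross-section = 10 x 0.9 = 9.0 mm^2
TS = 247 / 9.0 = 27.44 MPa
(1 N/mm^2 = 1 MPa)


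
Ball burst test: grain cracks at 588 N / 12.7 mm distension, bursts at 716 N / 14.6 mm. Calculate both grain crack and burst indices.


Crack index = 46.3 N/mm
Burst index = 49.0 N/mm


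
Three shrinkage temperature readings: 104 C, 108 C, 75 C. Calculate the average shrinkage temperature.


95.7 C

Average = (104 + 108 + 75) / 3
Average = 287 / 3 = 95.7 C


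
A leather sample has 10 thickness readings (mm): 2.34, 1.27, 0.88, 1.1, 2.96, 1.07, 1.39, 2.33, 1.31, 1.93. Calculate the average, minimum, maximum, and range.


Sum = 16.58
Average = 16.58 / 10 = 1.66 mm
Minimum = 0.88 mm
Maximum = 2.96 mm
Range = 2.96 - 0.88 = 2.08 mm


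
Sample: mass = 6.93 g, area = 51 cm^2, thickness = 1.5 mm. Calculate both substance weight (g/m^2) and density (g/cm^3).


SW = 6.93 / 51 x 10000 = 1358.8 g/m^2
Volume = 51 x 1.5 / 10 = 7.65 cm^3
Density = 6.93 / 7.65 = 0.906 g/cm^3


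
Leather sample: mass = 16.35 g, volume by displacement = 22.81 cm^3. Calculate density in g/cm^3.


Density = mass / volume
Density = 16.35 / 22.81 = 0.717 g/cm^3


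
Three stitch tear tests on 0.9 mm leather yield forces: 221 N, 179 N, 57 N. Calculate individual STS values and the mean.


STS1 = 221 / 0.9 = 245.6 N/mm
STS2 = 179 / 0.9 = 198.9 N/mm
STS3 = 57 / 0.9 = 63.3 N/mm
Mean = (245.6 + 198.9 + 63.3) / 3 = 169.3 N/mm


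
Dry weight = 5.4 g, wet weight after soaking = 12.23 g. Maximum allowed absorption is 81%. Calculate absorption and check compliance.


Absorption = 126.5%
Compliant: No


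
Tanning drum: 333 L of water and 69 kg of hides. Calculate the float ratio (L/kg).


Float ratio = water / hide weight
Ratio = 333 / 69 = 4.8


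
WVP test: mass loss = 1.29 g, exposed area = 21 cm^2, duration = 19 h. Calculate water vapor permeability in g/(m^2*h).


WVP = mass_loss / (area x time) x 10000
WVP = 1.29 / (21 x 19) x 10000
WVP = 1.29 / 399 x 10000 = 32.33 g/(m^2*h)


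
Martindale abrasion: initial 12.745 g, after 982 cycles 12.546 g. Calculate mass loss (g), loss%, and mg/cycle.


Mass loss = 0.199 g
Loss = 1.56%
Rate = 0.203 mg/cycle

Loss = 12.745 - 12.546 = 0.199 g
Loss% = 0.199 / 12.745 x 100 = 1.56%
Rate = 0.199 / 982 x 1000 = 0.203 mg/cycle


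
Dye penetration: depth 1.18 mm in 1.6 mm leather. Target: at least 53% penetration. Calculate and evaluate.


Penetration = 73.8%
Meets target: Yes


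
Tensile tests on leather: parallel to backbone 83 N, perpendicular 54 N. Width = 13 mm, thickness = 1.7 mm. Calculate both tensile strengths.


Parallel = 3.76 N/mm^2
Perpendicular = 2.44 N/mm^2

Area = 13 x 1.7 = 22.1 mm^2
TS (parallel) = 83 / 22.1 = 3.76 N/mm^2
TS (perpendicular) = 54 / 22.1 = 2.44 N/mm^2


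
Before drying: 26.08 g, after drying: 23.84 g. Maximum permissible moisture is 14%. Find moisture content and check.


MC = (26.08 - 23.84) / 26.08 x 100 = 8.6%
Maximum: 14%
Acceptable: Yes


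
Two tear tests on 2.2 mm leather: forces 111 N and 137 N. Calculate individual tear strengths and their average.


Tear 1 = 111 / 2.2 = 50.5 N/mm
Tear 2 = 137 / 2.2 = 62.3 N/mm
Average = (50.5 + 62.3) / 2 = 56.4 N/mm


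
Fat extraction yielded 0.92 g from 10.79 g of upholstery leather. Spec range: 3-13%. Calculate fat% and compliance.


Fat content = 8.5%
Compliant: Yes

Fat% = 0.92 / 10.79 x 100 = 8.5%
Spec range: 3-13%
Compliant: Yes


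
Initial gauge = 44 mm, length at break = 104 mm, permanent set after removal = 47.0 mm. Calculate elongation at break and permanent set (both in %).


Elongation at break = (104 - 44) / 44 x 100 = 136.4%
Permanent set = (47.0 - 44) / 44 x 100 = 6.8%


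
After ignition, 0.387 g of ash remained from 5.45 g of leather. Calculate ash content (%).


Ash% = 0.387 / 5.45 x 100
Ash% = 7.10%


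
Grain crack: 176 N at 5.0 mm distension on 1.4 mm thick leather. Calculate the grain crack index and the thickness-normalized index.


Crack index = 176 / 5.0 = 35.2 N/mm
Normalized = 35.2 / 1.4 = 25.1 N/mm per mm


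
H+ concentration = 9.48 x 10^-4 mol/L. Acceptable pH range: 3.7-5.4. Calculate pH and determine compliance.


pH = 3.02
Compliant: No

pH = -log10(9.48 x 10^-4) = 3.02
Range: 3.7 to 5.4
Compliant: No


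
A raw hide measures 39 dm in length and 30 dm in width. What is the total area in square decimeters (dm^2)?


1170 dm^2


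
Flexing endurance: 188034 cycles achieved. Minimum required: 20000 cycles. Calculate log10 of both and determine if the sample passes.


Achieved: log10 = 5.27
Required: log10 = 4.30
Passes: Yes


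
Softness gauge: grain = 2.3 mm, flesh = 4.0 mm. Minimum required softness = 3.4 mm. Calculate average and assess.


Average = (2.3 + 4.0) / 2 = 3.15 mm
Minimum = 3.4 mm
Meets requirement: No


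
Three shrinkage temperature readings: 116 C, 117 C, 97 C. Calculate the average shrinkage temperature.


Average = (116 + 117 + 97) / 3
Average = 330 / 3 = 110.0 C


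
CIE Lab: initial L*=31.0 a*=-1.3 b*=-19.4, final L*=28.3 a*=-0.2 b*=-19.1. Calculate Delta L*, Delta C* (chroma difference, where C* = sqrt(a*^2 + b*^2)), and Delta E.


Delta L* = 28.3 - 31.0 = -2.7
C1* = sqrt((-1.3)^2 + (-19.4)^2) = 19.444
C2* = sqrt((-0.2)^2 + (-19.1)^2) = 19.101
Delta C* = 19.101 - 19.444 = -0.34
Delta E = sqrt((-2.7)^2 + (1.1)^2 + (0.3)^2) = 2.93


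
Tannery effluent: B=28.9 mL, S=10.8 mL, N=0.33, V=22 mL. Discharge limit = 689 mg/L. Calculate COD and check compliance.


COD = (28.9 - 10.8) x 0.33 x 8000 / 22 = 2172.0 mg/L
Limit: 689 mg/L
Compliant: No


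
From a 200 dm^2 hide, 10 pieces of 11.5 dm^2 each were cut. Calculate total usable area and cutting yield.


Total usable = 10 x 11.5 = 115.0 dm^2
Yield = 115.0 / 200 x 100 = 57.5%


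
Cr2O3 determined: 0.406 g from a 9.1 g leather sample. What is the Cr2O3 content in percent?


4.46%


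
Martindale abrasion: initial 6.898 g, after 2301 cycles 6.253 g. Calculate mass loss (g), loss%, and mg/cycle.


Mass loss = 0.645 g
Loss = 9.35%
Rate = 0.280 mg/cycle


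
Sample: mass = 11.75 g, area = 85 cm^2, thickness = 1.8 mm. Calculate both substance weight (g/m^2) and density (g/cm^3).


SW = 11.75 / 85 x 10000 = 1382.4 g/m^2
Volume = 85 x 1.8 / 10 = 15.30 cm^3
Density = 11.75 / 15.30 = 0.768 g/cm^3


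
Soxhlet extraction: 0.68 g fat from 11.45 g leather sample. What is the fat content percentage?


Fat content = 0.68 / 11.45 x 100
Fat = 5.9%


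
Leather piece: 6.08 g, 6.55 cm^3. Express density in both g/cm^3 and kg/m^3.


Density = 6.08 / 6.55 = 0.928 g/cm^3
Convert: 0.928 x 1000 = 928 kg/m^3


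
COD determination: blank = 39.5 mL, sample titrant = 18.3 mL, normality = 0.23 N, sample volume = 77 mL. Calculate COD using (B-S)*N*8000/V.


506.6 mg/L


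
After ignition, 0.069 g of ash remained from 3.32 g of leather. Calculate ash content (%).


Ash% = 0.069 / 3.32 x 100
Ash% = 2.08%


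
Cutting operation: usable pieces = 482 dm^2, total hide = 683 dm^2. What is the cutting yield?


Yield = usable / total x 100
Yield = 482 / 683 x 100 = 70.6%


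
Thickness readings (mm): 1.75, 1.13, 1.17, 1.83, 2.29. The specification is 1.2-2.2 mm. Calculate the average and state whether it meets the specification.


Sum = 8.17
Average = 8.17 / 5 = 1.63 mm
Specification range: 1.2 to 2.2 mm
Within spec: Yes


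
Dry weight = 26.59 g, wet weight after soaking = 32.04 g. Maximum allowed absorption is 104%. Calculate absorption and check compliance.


WA = (32.04 - 26.59) / 26.59 x 100 = 20.5%
Maximum allowed: 104%
Compliant: Yes
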